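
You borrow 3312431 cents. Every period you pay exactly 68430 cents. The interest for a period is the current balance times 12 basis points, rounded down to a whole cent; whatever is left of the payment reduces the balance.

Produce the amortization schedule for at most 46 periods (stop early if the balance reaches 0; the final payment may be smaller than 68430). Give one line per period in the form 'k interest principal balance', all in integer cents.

1. interest=⌊3312431·12/10000⌋=3974; principal=68430-3974=64456; balance=3312431-64456=3247975
2. interest=⌊3247975·12/10000⌋=3897; principal=68430-3897=64533; balance=3247975-64533=3183442
3. interest=⌊3183442·12/10000⌋=3820; principal=68430-3820=64610; balance=3183442-64610=3118832
4. interest=⌊3118832·12/10000⌋=3742; principal=68430-3742=64688; balance=3118832-64688=3054144
5. interest=⌊3054144·12/10000⌋=3664; principal=68430-3664=64766; balance=3054144-64766=2989378
6. interest=⌊2989378·12/10000⌋=3587; principal=68430-3587=64843; balance=2989378-64843=2924535
7. interest=⌊2924535·12/10000⌋=3509; principal=68430-3509=64921; balance=2924535-64921=2859614
8. interest=⌊2859614·12/10000⌋=3431; principal=68430-3431=64999; balance=2859614-64999=2794615
9. interest=⌊2794615·12/10000⌋=3353; principal=68430-3353=65077; balance=2794615-65077=2729538
10. interest=⌊2729538·12/10000⌋=3275; principal=68430-3275=65155; balance=2729538-65155=2664383
11. interest=⌊2664383·12/10000⌋=3197; principal=68430-3197=65233; balance=2664383-65233=2599150
12. interest=⌊2599150·12/10000⌋=3118; principal=68430-3118=65312; balance=2599150-65312=2533838
13. interest=⌊2533838·12/10000⌋=3040; principal=68430-3040=65390; balance=2533838-65390=2468448
14. interest=⌊2468448·12/10000⌋=2962; principal=68430-2962=65468; balance=2468448-65468=2402980
15. interest=⌊2402980·12/10000⌋=2883; principal=68430-2883=65547; balance=2402980-65547=2337433
16. interest=⌊2337433·12/10000⌋=2804; principal=68430-2804=65626; balance=2337433-65626=2271807
17. interest=⌊2271807·12/10000⌋=2726; principal=68430-2726=65704; balance=2271807-65704=2206103
18. interest=⌊2206103·12/10000⌋=2647; principal=68430-2647=65783; balance=2206103-65783=2140320
19. interest=⌊2140320·12/10000⌋=2568; principal=68430-2568=65862; balance=2140320-65862=2074458
20. interest=⌊2074458·12/10000⌋=2489; principal=68430-2489=65941; balance=2074458-65941=2008517
21. interest=⌊2008517·12/10000⌋=2410; principal=68430-2410=66020; balance=2008517-66020=1942497
22. interest=⌊1942497·12/10000⌋=2330; principal=68430-2330=66100; balance=1942497-66100=1876397
23. interest=⌊1876397·12/10000⌋=2251; principal=68430-2251=66179; balance=1876397-66179=1810218
24. interest=⌊1810218·12/10000⌋=2172; principal=68430-2172=66258; balance=1810218-66258=1743960
25. interest=⌊1743960·12/10000⌋=2092; principal=68430-2092=66338; balance=1743960-66338=1677622
26. interest=⌊1677622·12/10000⌋=2013; principal=68430-2013=66417; balance=1677622-66417=1611205
27. interest=⌊1611205·12/10000⌋=1933; principal=68430-1933=66497; balance=1611205-66497=1544708
28. interest=⌊1544708·12/10000⌋=1853; principal=68430-1853=66577; balance=1544708-66577=1478131
29. interest=⌊1478131·12/10000⌋=1773; principal=68430-1773=66657; balance=1478131-66657=1411474
30. interest=⌊1411474·12/10000⌋=1693; principal=68430-1693=66737; balance=1411474-66737=1344737
31. interest=⌊1344737·12/10000⌋=1613; principal=68430-1613=66817; balance=1344737-66817=1277920
32. interest=⌊1277920·12/10000⌋=1533; principal=68430-1533=66897; balance=1277920-66897=1211023
33. interest=⌊1211023·12/10000⌋=1453; principal=68430-1453=66977; balance=1211023-66977=1144046
34. interest=⌊1144046·12/10000⌋=1372; principal=68430-1372=67058; balance=1144046-67058=1076988
35. interest=⌊1076988·12/10000⌋=1292; principal=68430-1292=67138; balance=1076988-67138=1009850
36. interest=⌊1009850·12/10000⌋=1211; principal=68430-1211=67219; balance=1009850-67219=942631
37. interest=⌊942631·12/10000⌋=1131; principal=68430-1131=67299; balance=942631-67299=875332
38. interest=⌊875332·12/10000⌋=1050; principal=68430-1050=67380; balance=875332-67380=807952
39. interest=⌊807952·12/10000⌋=969; principal=68430-969=67461; balance=807952-67461=740491
40. interest=⌊740491·12/10000⌋=888; principal=68430-888=67542; balance=740491-67542=672949
41. interest=⌊672949·12/10000⌋=807; principal=68430-807=67623; balance=672949-67623=605326
42. interest=⌊605326·12/10000⌋=726; principal=68430-726=67704; balance=605326-67704=537622
43. interest=⌊537622·12/10000⌋=645; principal=68430-645=67785; balance=537622-67785=469837
44. interest=⌊469837·12/10000⌋=563; principal=68430-563=67867; balance=469837-67867=401970
45. interest=⌊401970·12/10000⌋=482; principal=68430-482=67948; balance=401970-67948=334022
46. interest=⌊334022·12/10000⌋=400; principal=68430-400=68030; balance=334022-68030=265992

1 3974 64456 3247975
2 3897 64533 3183442
3 3820 64610 3118832
4 3742 64688 3054144
5 3664 64766 2989378
6 3587 64843 2924535
7 3509 64921 2859614
8 3431 64999 2794615
9 3353 65077 2729538
10 3275 65155 2664383
11 3197 65233 2599150
12 3118 65312 2533838
13 3040 65390 2468448
14 2962 65468 2402980
15 2883 65547 2337433
16 2804 65626 2271807
17 2726 65704 2206103
18 2647 65783 2140320
19 2568 65862 2074458
20 2489 65941 2008517
21 2410 66020 1942497
22 2330 66100 1876397
23 2251 66179 1810218
24 2172 66258 1743960
25 2092 66338 1677622
26 2013 66417 1611205
27 1933 66497 1544708
28 1853 66577 1478131
29 1773 66657 1411474
30 1693 66737 1344737
31 1613 66817 1277920
32 1533 66897 1211023
33 1453 66977 1144046
34 1372 67058 1076988
35 1292 67138 1009850
36 1211 67219 942631
37 1131 67299 875332
38 1050 67380 807952
39 969 67461 740491
40 888 67542 672949
41 807 67623 605326
42 726 67704 537622
43 645 67785 469837
44 563 67867 401970
45 482 67948 334022
46 400 68030 265992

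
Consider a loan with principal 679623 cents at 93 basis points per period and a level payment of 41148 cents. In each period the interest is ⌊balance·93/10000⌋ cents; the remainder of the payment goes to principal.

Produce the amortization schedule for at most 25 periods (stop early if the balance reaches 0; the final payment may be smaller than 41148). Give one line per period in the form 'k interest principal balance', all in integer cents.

1. interest=⌊679623·93/10000⌋=6320; principal=41148-6320=34828; balance=679623-34828=644795
2. interest=⌊644795·93/10000⌋=5996; principal=41148-5996=35152; balance=644795-35152=609643
3. interest=⌊609643·93/10000⌋=5669; principal=41148-5669=35479; balance=609643-35479=574164
4. interest=⌊574164·93/10000⌋=5339; principal=41148-5339=35809; balance=574164-35809=538355
5. interest=⌊538355·93/10000⌋=5006; principal=41148-5006=36142; balance=538355-36142=502213
6. interest=⌊502213·93/10000⌋=4670; principal=41148-4670=36478; balance=502213-36478=465735
7. interest=⌊465735·93/10000⌋=4331; principal=41148-4331=36817; balance=465735-36817=428918
8. interest=⌊428918·93/10000⌋=3988; principal=41148-3988=37160; balance=428918-37160=391758
9. interest=⌊391758·93/10000⌋=3643; principal=41148-3643=37505; balance=391758-37505=354253
10. interest=⌊354253·93/10000⌋=3294; principal=41148-3294=37854; balance=354253-37854=316399
11. interest=⌊316399·93/10000⌋=2942; principal=41148-2942=38206; balance=316399-38206=278193
12. interest=⌊278193·93/10000⌋=2587; principal=41148-2587=38561; balance=278193-38561=239632
13. interest=⌊239632·93/10000⌋=2228; principal=41148-2228=38920; balance=239632-38920=200712
14. interest=⌊200712·93/10000⌋=1866; principal=41148-1866=39282; balance=200712-39282=161430
15. interest=⌊161430·93/10000⌋=1501; principal=41148-1501=39647; balance=161430-39647=121783
16. interest=⌊121783·93/10000⌋=1132; principal=41148-1132=40016; balance=121783-40016=81767
17. interest=⌊81767·93/10000⌋=760; principal=41148-760=40388; balance=81767-40388=41379
18. interest=⌊41379·93/10000⌋=384; principal=41148-384=40764; balance=41379-40764=615
19. interest=⌊615·93/10000⌋=5; principal=min(41148-5,615)=615; balance=615-615=0

1 6320 34828 644795
2 5996 35152 609643
3 5669 35479 574164
4 5339 35809 538355
5 5006 36142 502213
6 4670 36478 465735
7 4331 36817 428918
8 3988 37160 391758
9 3643 37505 354253
10 3294 37854 316399
11 2942 38206 278193
12 2587 38561 239632
13 2228 38920 200712
14 1866 39282 161430
15 1501 39647 121783
16 1132 40016 81767
17 760 40388 41379
18 384 40764 615
19 5 615 0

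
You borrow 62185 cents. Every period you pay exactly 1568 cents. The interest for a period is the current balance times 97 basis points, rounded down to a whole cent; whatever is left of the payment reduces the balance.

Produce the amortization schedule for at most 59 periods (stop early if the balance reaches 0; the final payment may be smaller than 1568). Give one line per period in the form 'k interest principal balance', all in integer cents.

1. interest=⌊62185·97/10000⌋=603; principal=1568-603=965; balance=62185-965=61220
2. interest=⌊61220·97/10000⌋=593; principal=1568-593=975; balance=61220-975=60245
3. interest=⌊60245·97/10000⌋=584; principal=1568-584=984; balance=60245-984=59261
4. interest=⌊59261·97/10000⌋=574; principal=1568-574=994; balance=59261-994=58267
5. interest=⌊58267·97/10000⌋=565; principal=1568-565=1003; balance=58267-1003=57264
6. interest=⌊57264·97/10000⌋=555; principal=1568-555=1013; balance=57264-1013=56251
7. interest=⌊56251·97/10000⌋=545; principal=1568-545=1023; balance=56251-1023=55228
8. interest=⌊55228·97/10000⌋=535; principal=1568-535=1033; balance=55228-1033=54195
9. interest=⌊54195·97/10000⌋=525; principal=1568-525=1043; balance=54195-1043=53152
10. interest=⌊53152·97/10000⌋=515; principal=1568-515=1053; balance=53152-1053=52099
11. interest=⌊52099·97/10000⌋=505; principal=1568-505=1063; balance=52099-1063=51036
12. interest=⌊51036·97/10000⌋=495; principal=1568-495=1073; balance=51036-1073=49963
13. interest=⌊49963·97/10000⌋=484; principal=1568-484=1084; balance=49963-1084=48879
14. interest=⌊48879·97/10000⌋=474; principal=1568-474=1094; balance=48879-1094=47785
15. interest=⌊47785·97/10000⌋=463; principal=1568-463=1105; balance=47785-1105=46680
16. interest=⌊46680·97/10000⌋=452; principal=1568-452=1116; balance=46680-1116=45564
17. interest=⌊45564·97/10000⌋=441; principal=1568-441=1127; balance=45564-1127=44437
18. interest=⌊44437·97/10000⌋=431; principal=1568-431=1137; balance=44437-1137=43300
19. interest=⌊43300·97/10000⌋=420; principal=1568-420=1148; balance=43300-1148=42152
20. interest=⌊42152·97/10000⌋=408; principal=1568-408=1160; balance=42152-1160=40992
21. interest=⌊40992·97/10000⌋=397; principal=1568-397=1171; balance=40992-1171=39821
22. interest=⌊39821·97/10000⌋=386; principal=1568-386=1182; balance=39821-1182=38639
23. interest=⌊38639·97/10000⌋=374; principal=1568-374=1194; balance=38639-1194=37445
24. interest=⌊37445·97/10000⌋=363; principal=1568-363=1205; balance=37445-1205=36240
25. interest=⌊36240·97/10000⌋=351; principal=1568-351=1217; balance=36240-1217=35023
26. interest=⌊35023·97/10000⌋=339; principal=1568-339=1229; balance=35023-1229=33794
27. interest=⌊33794·97/10000⌋=327; principal=1568-327=1241; balance=33794-1241=32553
28. interest=⌊32553·97/10000⌋=315; principal=1568-315=1253; balance=32553-1253=31300
29. interest=⌊31300·97/10000⌋=303; principal=1568-303=1265; balance=31300-1265=30035
30. interest=⌊30035·97/10000⌋=291; principal=1568-291=1277; balance=30035-1277=28758
31. interest=⌊28758·97/10000⌋=278; principal=1568-278=1290; balance=28758-1290=27468
32. interest=⌊27468·97/10000⌋=266; principal=1568-266=1302; balance=27468-1302=26166
33. interest=⌊26166·97/10000⌋=253; principal=1568-253=1315; balance=26166-1315=24851
34. interest=⌊24851·97/10000⌋=241; principal=1568-241=1327; balance=24851-1327=23524
35. interest=⌊23524·97/10000⌋=228; principal=1568-228=1340; balance=23524-1340=22184
36. interest=⌊22184·97/10000⌋=215; principal=1568-215=1353; balance=22184-1353=20831
37. interest=⌊20831·97/10000⌋=202; principal=1568-202=1366; balance=20831-1366=19465
38. interest=⌊19465·97/10000⌋=188; principal=1568-188=1380; balance=19465-1380=18085
39. interest=⌊18085·97/10000⌋=175; principal=1568-175=1393; balance=18085-1393=16692
40. interest=⌊16692·97/10000⌋=161; principal=1568-161=1407; balance=16692-1407=15285
41. interest=⌊15285·97/10000⌋=148; principal=1568-148=1420; balance=15285-1420=13865
42. interest=⌊13865·97/10000⌋=134; principal=1568-134=1434; balance=13865-1434=12431
43. interest=⌊12431·97/10000⌋=120; principal=1568-120=1448; balance=12431-1448=10983
44. interest=⌊10983·97/10000⌋=106; principal=1568-106=1462; balance=10983-1462=9521
45. interest=⌊9521·97/10000⌋=92; principal=1568-92=1476; balance=9521-1476=8045
46. interest=⌊8045·97/10000⌋=78; principal=1568-78=1490; balance=8045-1490=6555
47. interest=⌊6555·97/10000⌋=63; principal=1568-63=1505; balance=6555-1505=5050
48. interest=⌊5050·97/10000⌋=48; principal=1568-48=1520; balance=5050-1520=3530
49. interest=⌊3530·97/10000⌋=34; principal=1568-34=1534; balance=3530-1534=1996
50. interest=⌊1996·97/10000⌋=19; principal=1568-19=1549; balance=1996-1549=447
51. interest=⌊447·97/10000⌋=4; principal=min(1568-4,447)=447; balance=447-447=0

1 603 965 61220
2 593 975 60245
3 584 984 59261
4 574 994 58267
5 565 1003 57264
6 555 1013 56251
7 545 1023 55228
8 535 1033 54195
9 525 1043 53152
10 515 1053 52099
11 505 1063 51036
12 495 1073 49963
13 484 1084 48879
14 474 1094 47785
15 463 1105 46680
16 452 1116 45564
17 441 1127 44437
18 431 1137 43300
19 420 1148 42152
20 408 1160 40992
21 397 1171 39821
22 386 1182 38639
23 374 1194 37445
24 363 1205 36240
25 351 1217 35023
26 339 1229 33794
27 327 1241 32553
28 315 1253 31300
29 303 1265 30035
30 291 1277 28758
31 278 1290 27468
32 266 1302 26166
33 253 1315 24851
34 241 1327 23524
35 228 1340 22184
36 215 1353 20831
37 202 1366 19465
38 188 1380 18085
39 175 1393 16692
40 161 1407 15285
41 148 1420 13865
42 134 1434 12431
43 120 1448 10983
44 106 1462 9521
45 92 1476 8045
46 78 1490 6555
47 63 1505 5050
48 48 1520 3530
49 34 1534 1996
50 19 1549 447
51 4 447 0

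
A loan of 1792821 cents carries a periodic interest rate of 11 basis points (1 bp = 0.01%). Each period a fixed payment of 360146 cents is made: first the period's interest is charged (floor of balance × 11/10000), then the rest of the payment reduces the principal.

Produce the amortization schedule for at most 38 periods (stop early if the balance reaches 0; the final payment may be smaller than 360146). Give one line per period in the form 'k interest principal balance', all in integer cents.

1. interest=⌊1792821·11/10000⌋=1972; principal=360146-1972=358174; balance=1792821-358174=1434647
2. interest=⌊1434647·11/10000⌋=1578; principal=360146-1578=358568; balance=1434647-358568=1076079
3. interest=⌊1076079·11/10000⌋=1183; principal=360146-1183=358963; balance=1076079-358963=717116
4. interest=⌊717116·11/10000⌋=788; principal=360146-788=359358; balance=717116-359358=357758
5. interest=⌊357758·11/10000⌋=393; principal=min(360146-393,357758)=357758; balance=357758-357758=0

1 1972 358174 1434647
2 1578 358568 1076079
3 1183 358963 717116
4 788 359358 357758
5 393 357758 0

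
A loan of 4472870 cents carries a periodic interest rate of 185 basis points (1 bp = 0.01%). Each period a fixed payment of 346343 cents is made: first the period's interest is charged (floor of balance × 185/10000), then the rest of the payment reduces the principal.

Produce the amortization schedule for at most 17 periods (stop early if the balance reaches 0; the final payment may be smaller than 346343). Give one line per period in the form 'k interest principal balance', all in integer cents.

1. interest=⌊4472870·185/10000⌋=82748; principal=346343-82748=263595; balance=4472870-263595=4209275
2. interest=⌊4209275·185/10000⌋=77871; principal=346343-77871=268472; balance=4209275-268472=3940803
3. interest=⌊3940803·185/10000⌋=72904; principal=346343-72904=273439; balance=3940803-273439=3667364
4. interest=⌊3667364·185/10000⌋=67846; principal=346343-67846=278497; balance=3667364-278497=3388867
5. interest=⌊3388867·185/10000⌋=62694; principal=346343-62694=283649; balance=3388867-283649=3105218
6. interest=⌊3105218·185/10000⌋=57446; principal=346343-57446=288897; balance=3105218-288897=2816321
7. interest=⌊2816321·185/10000⌋=52101; principal=346343-52101=294242; balance=2816321-294242=2522079
8. interest=⌊2522079·185/10000⌋=46658; principal=346343-46658=299685; balance=2522079-299685=2222394
9. interest=⌊2222394·185/10000⌋=41114; principal=346343-41114=305229; balance=2222394-305229=1917165
10. interest=⌊1917165·185/10000⌋=35467; principal=346343-35467=310876; balance=1917165-310876=1606289
11. interest=⌊1606289·185/10000⌋=29716; principal=346343-29716=316627; balance=1606289-316627=1289662
12. interest=⌊1289662·185/10000⌋=23858; principal=346343-23858=322485; balance=1289662-322485=967177
13. interest=⌊967177·185/10000⌋=17892; principal=346343-17892=328451; balance=967177-328451=638726
14. interest=⌊638726·185/10000⌋=11816; principal=346343-11816=334527; balance=638726-334527=304199
15. interest=⌊304199·185/10000⌋=5627; principal=min(346343-5627,304199)=304199; balance=304199-304199=0

1 82748 263595 4209275
2 77871 268472 3940803
3 72904 273439 3667364
4 67846 278497 3388867
5 62694 283649 3105218
6 57446 288897 2816321
7 52101 294242 2522079
8 46658 299685 2222394
9 41114 305229 1917165
10 35467 310876 1606289
11 29716 316627 1289662
12 23858 322485 967177
13 17892 328451 638726
14 11816 334527 304199
15 5627 304199 0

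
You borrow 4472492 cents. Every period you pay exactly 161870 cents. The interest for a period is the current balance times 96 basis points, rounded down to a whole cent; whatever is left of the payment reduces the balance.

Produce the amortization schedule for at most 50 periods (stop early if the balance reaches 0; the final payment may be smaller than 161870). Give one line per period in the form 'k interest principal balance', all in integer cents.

1 42935 118935 4353557
2 41794 120076 4233481
3 40641 121229 4112252
4 39477 122393 3989859
5 38302 123568 3866291
6 37116 124754 3741537
7 35918 125952 3615585
8 34709 127161 3488424
9 33488 128382 3360042
10 32256 129614 3230428
11 31012 130858 3099570
12 29755 132115 2967455
13 28487 133383 2834072
14 27207 134663 2699409
15 25914 135956 2563453
16 24609 137261 2426192
17 23291 138579 2287613
18 21961 139909 2147704
19 20617 141253 2006451
20 19261 142609 1863842
21 17892 143978 1719864
22 16510 145360 1574504
23 15115 146755 1427749
24 13706 148164 1279585
25 12284 149586 1129999
26 10847 151023 978976
27 9398 152472 826504
28 7934 153936 672568
29 6456 155414 517154
30 4964 156906 360248
31 3458 158412 201836
32 1937 159933 41903
33 402 41903 0

1. interest=⌊4472492·96/10000⌋=42935; principal=161870-42935=118935; balance=4472492-118935=4353557
2. interest=⌊4353557·96/10000⌋=41794; principal=161870-41794=120076; balance=4353557-120076=4233481
3. interest=⌊4233481·96/10000⌋=40641; principal=161870-40641=121229; balance=4233481-121229=4112252
4. interest=⌊4112252·96/10000⌋=39477; principal=161870-39477=122393; balance=4112252-122393=3989859
5. interest=⌊3989859·96/10000⌋=38302; principal=161870-38302=123568; balance=3989859-123568=3866291
6. interest=⌊3866291·96/10000⌋=37116; principal=161870-37116=124754; balance=3866291-124754=3741537
7. interest=⌊3741537·96/10000⌋=35918; principal=161870-35918=125952; balance=3741537-125952=3615585
8. interest=⌊3615585·96/10000⌋=34709; principal=161870-34709=127161; balance=3615585-127161=3488424
9. interest=⌊3488424·96/10000⌋=33488; principal=161870-33488=128382; balance=3488424-128382=3360042
10. interest=⌊3360042·96/10000⌋=32256; principal=161870-32256=129614; balance=3360042-129614=3230428
11. interest=⌊3230428·96/10000⌋=31012; principal=161870-31012=130858; balance=3230428-130858=3099570
12. interest=⌊3099570·96/10000⌋=29755; principal=161870-29755=132115; balance=3099570-132115=2967455
13. interest=⌊2967455·96/10000⌋=28487; principal=161870-28487=133383; balance=2967455-133383=2834072
14. interest=⌊2834072·96/10000⌋=27207; principal=161870-27207=134663; balance=2834072-134663=2699409
15. interest=⌊2699409·96/10000⌋=25914; principal=161870-25914=135956; balance=2699409-135956=2563453
16. interest=⌊2563453·96/10000⌋=24609; principal=161870-24609=137261; balance=2563453-137261=2426192
17. interest=⌊2426192·96/10000⌋=23291; principal=161870-23291=138579; balance=2426192-138579=2287613
18. interest=⌊2287613·96/10000⌋=21961; principal=161870-21961=139909; balance=2287613-139909=2147704
19. interest=⌊2147704·96/10000⌋=20617; principal=161870-20617=141253; balance=2147704-141253=2006451
20. interest=⌊2006451·96/10000⌋=19261; principal=161870-19261=142609; balance=2006451-142609=1863842
21. interest=⌊1863842·96/10000⌋=17892; principal=161870-17892=143978; balance=1863842-143978=1719864
22. interest=⌊1719864·96/10000⌋=16510; principal=161870-16510=145360; balance=1719864-145360=1574504
23. interest=⌊1574504·96/10000⌋=15115; principal=161870-15115=146755; balance=1574504-146755=1427749
24. interest=⌊1427749·96/10000⌋=13706; principal=161870-13706=148164; balance=1427749-148164=1279585
25. interest=⌊1279585·96/10000⌋=12284; principal=161870-12284=149586; balance=1279585-149586=1129999
26. interest=⌊1129999·96/10000⌋=10847; principal=161870-10847=151023; balance=1129999-151023=978976
27. interest=⌊978976·96/10000⌋=9398; principal=161870-9398=152472; balance=978976-152472=826504
28. interest=⌊826504·96/10000⌋=7934; principal=161870-7934=153936; balance=826504-153936=672568
29. interest=⌊672568·96/10000⌋=6456; principal=161870-6456=155414; balance=672568-155414=517154
30. interest=⌊517154·96/10000⌋=4964; principal=161870-4964=156906; balance=517154-156906=360248
31. interest=⌊360248·96/10000⌋=3458; principal=161870-3458=158412; balance=360248-158412=201836
32. interest=⌊201836·96/10000⌋=1937; principal=161870-1937=159933; balance=201836-159933=41903
33. interest=⌊41903·96/10000⌋=402; principal=min(161870-402,41903)=41903; balance=41903-41903=0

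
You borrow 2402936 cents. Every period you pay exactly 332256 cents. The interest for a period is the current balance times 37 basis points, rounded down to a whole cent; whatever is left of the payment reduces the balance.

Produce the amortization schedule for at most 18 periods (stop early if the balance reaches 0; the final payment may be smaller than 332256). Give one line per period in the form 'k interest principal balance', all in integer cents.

1 8890 323366 2079570
2 7694 324562 1755008
3 6493 325763 1429245
4 5288 326968 1102277
5 4078 328178 774099
6 2864 329392 444707
7 1645 330611 114096
8 422 114096 0

1. interest=⌊2402936·37/10000⌋=8890; principal=332256-8890=323366; balance=2402936-323366=2079570
2. interest=⌊2079570·37/10000⌋=7694; principal=332256-7694=324562; balance=2079570-324562=1755008
3. interest=⌊1755008·37/10000⌋=6493; principal=332256-6493=325763; balance=1755008-325763=1429245
4. interest=⌊1429245·37/10000⌋=5288; principal=332256-5288=326968; balance=1429245-326968=1102277
5. interest=⌊1102277·37/10000⌋=4078; principal=332256-4078=328178; balance=1102277-328178=774099
6. interest=⌊774099·37/10000⌋=2864; principal=332256-2864=329392; balance=774099-329392=444707
7. interest=⌊444707·37/10000⌋=1645; principal=332256-1645=330611; balance=444707-330611=114096
8. interest=⌊114096·37/10000⌋=422; principal=min(332256-422,114096)=114096; balance=114096-114096=0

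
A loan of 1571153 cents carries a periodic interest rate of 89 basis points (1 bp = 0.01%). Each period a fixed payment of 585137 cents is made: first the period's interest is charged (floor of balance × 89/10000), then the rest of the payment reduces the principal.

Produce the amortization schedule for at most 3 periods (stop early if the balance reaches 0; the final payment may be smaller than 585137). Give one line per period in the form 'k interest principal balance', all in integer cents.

1. interest=⌊1571153·89/10000⌋=13983; principal=585137-13983=571154; balance=1571153-571154=999999
2. interest=⌊999999·89/10000⌋=8899; principal=585137-8899=576238; balance=999999-576238=423761
3. interest=⌊423761·89/10000⌋=3771; principal=min(585137-3771,423761)=423761; balance=423761-423761=0

1 13983 571154 999999
2 8899 576238 423761
3 3771 423761 0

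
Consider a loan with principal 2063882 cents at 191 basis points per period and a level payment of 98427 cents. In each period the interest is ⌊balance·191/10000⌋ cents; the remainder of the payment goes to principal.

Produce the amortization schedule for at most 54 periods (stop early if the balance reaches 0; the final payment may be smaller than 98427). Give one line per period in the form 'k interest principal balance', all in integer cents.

1. interest=⌊2063882·191/10000⌋=39420; principal=98427-39420=59007; balance=2063882-59007=2004875
2. interest=⌊2004875·191/10000⌋=38293; principal=98427-38293=60134; balance=2004875-60134=1944741
3. interest=⌊1944741·191/10000⌋=37144; principal=98427-37144=61283; balance=1944741-61283=1883458
4. interest=⌊1883458·191/10000⌋=35974; principal=98427-35974=62453; balance=1883458-62453=1821005
5. interest=⌊1821005·191/10000⌋=34781; principal=98427-34781=63646; balance=1821005-63646=1757359
6. interest=⌊1757359·191/10000⌋=33565; principal=98427-33565=64862; balance=1757359-64862=1692497
7. interest=⌊1692497·191/10000⌋=32326; principal=98427-32326=66101; balance=1692497-66101=1626396
8. interest=⌊1626396·191/10000⌋=31064; principal=98427-31064=67363; balance=1626396-67363=1559033
9. interest=⌊1559033·191/10000⌋=29777; principal=98427-29777=68650; balance=1559033-68650=1490383
10. interest=⌊1490383·191/10000⌋=28466; principal=98427-28466=69961; balance=1490383-69961=1420422
11. interest=⌊1420422·191/10000⌋=27130; principal=98427-27130=71297; balance=1420422-71297=1349125
12. interest=⌊1349125·191/10000⌋=25768; principal=98427-25768=72659; balance=1349125-72659=1276466
13. interest=⌊1276466·191/10000⌋=24380; principal=98427-24380=74047; balance=1276466-74047=1202419
14. interest=⌊1202419·191/10000⌋=22966; principal=98427-22966=75461; balance=1202419-75461=1126958
15. interest=⌊1126958·191/10000⌋=21524; principal=98427-21524=76903; balance=1126958-76903=1050055
16. interest=⌊1050055·191/10000⌋=20056; principal=98427-20056=78371; balance=1050055-78371=971684
17. interest=⌊971684·191/10000⌋=18559; principal=98427-18559=79868; balance=971684-79868=891816
18. interest=⌊891816·191/10000⌋=17033; principal=98427-17033=81394; balance=891816-81394=810422
19. interest=⌊810422·191/10000⌋=15479; principal=98427-15479=82948; balance=810422-82948=727474
20. interest=⌊727474·191/10000⌋=13894; principal=98427-13894=84533; balance=727474-84533=642941
21. interest=⌊642941·191/10000⌋=12280; principal=98427-12280=86147; balance=642941-86147=556794
22. interest=⌊556794·191/10000⌋=10634; principal=98427-10634=87793; balance=556794-87793=469001
23. interest=⌊469001·191/10000⌋=8957; principal=98427-8957=89470; balance=469001-89470=379531
24. interest=⌊379531·191/10000⌋=7249; principal=98427-7249=91178; balance=379531-91178=288353
25. interest=⌊288353·191/10000⌋=5507; principal=98427-5507=92920; balance=288353-92920=195433
26. interest=⌊195433·191/10000⌋=3732; principal=98427-3732=94695; balance=195433-94695=100738
27. interest=⌊100738·191/10000⌋=1924; principal=98427-1924=96503; balance=100738-96503=4235
28. interest=⌊4235·191/10000⌋=80; principal=min(98427-80,4235)=4235; balance=4235-4235=0

1 39420 59007 2004875
2 38293 60134 1944741
3 37144 61283 1883458
4 35974 62453 1821005
5 34781 63646 1757359
6 33565 64862 1692497
7 32326 66101 1626396
8 31064 67363 1559033
9 29777 68650 1490383
10 28466 69961 1420422
11 27130 71297 1349125
12 25768 72659 1276466
13 24380 74047 1202419
14 22966 75461 1126958
15 21524 76903 1050055
16 20056 78371 971684
17 18559 79868 891816
18 17033 81394 810422
19 15479 82948 727474
20 13894 84533 642941
21 12280 86147 556794
22 10634 87793 469001
23 8957 89470 379531
24 7249 91178 288353
25 5507 92920 195433
26 3732 94695 100738
27 1924 96503 4235
28 80 4235 0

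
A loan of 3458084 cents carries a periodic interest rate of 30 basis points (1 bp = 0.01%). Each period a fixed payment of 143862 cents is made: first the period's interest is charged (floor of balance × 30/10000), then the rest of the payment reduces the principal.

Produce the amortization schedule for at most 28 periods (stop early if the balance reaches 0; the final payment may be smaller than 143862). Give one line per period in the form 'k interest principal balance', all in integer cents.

1 10374 133488 3324596
2 9973 133889 3190707
3 9572 134290 3056417
4 9169 134693 2921724
5 8765 135097 2786627
6 8359 135503 2651124
7 7953 135909 2515215
8 7545 136317 2378898
9 7136 136726 2242172
10 6726 137136 2105036
11 6315 137547 1967489
12 5902 137960 1829529
13 5488 138374 1691155
14 5073 138789 1552366
15 4657 139205 1413161
16 4239 139623 1273538
17 3820 140042 1133496
18 3400 140462 993034
19 2979 140883 852151
20 2556 141306 710845
21 2132 141730 569115
22 1707 142155 426960
23 1280 142582 284378
24 853 143009 141369
25 424 141369 0

1. interest=⌊3458084·30/10000⌋=10374; principal=143862-10374=133488; balance=3458084-133488=3324596
2. interest=⌊3324596·30/10000⌋=9973; principal=143862-9973=133889; balance=3324596-133889=3190707
3. interest=⌊3190707·30/10000⌋=9572; principal=143862-9572=134290; balance=3190707-134290=3056417
4. interest=⌊3056417·30/10000⌋=9169; principal=143862-9169=134693; balance=3056417-134693=2921724
5. interest=⌊2921724·30/10000⌋=8765; principal=143862-8765=135097; balance=2921724-135097=2786627
6. interest=⌊2786627·30/10000⌋=8359; principal=143862-8359=135503; balance=2786627-135503=2651124
7. interest=⌊2651124·30/10000⌋=7953; principal=143862-7953=135909; balance=2651124-135909=2515215
8. interest=⌊2515215·30/10000⌋=7545; principal=143862-7545=136317; balance=2515215-136317=2378898
9. interest=⌊2378898·30/10000⌋=7136; principal=143862-7136=136726; balance=2378898-136726=2242172
10. interest=⌊2242172·30/10000⌋=6726; principal=143862-6726=137136; balance=2242172-137136=2105036
11. interest=⌊2105036·30/10000⌋=6315; principal=143862-6315=137547; balance=2105036-137547=1967489
12. interest=⌊1967489·30/10000⌋=5902; principal=143862-5902=137960; balance=1967489-137960=1829529
13. interest=⌊1829529·30/10000⌋=5488; principal=143862-5488=138374; balance=1829529-138374=1691155
14. interest=⌊1691155·30/10000⌋=5073; principal=143862-5073=138789; balance=1691155-138789=1552366
15. interest=⌊1552366·30/10000⌋=4657; principal=143862-4657=139205; balance=1552366-139205=1413161
16. interest=⌊1413161·30/10000⌋=4239; principal=143862-4239=139623; balance=1413161-139623=1273538
17. interest=⌊1273538·30/10000⌋=3820; principal=143862-3820=140042; balance=1273538-140042=1133496
18. interest=⌊1133496·30/10000⌋=3400; principal=143862-3400=140462; balance=1133496-140462=993034
19. interest=⌊993034·30/10000⌋=2979; principal=143862-2979=140883; balance=993034-140883=852151
20. interest=⌊852151·30/10000⌋=2556; principal=143862-2556=141306; balance=852151-141306=710845
21. interest=⌊710845·30/10000⌋=2132; principal=143862-2132=141730; balance=710845-141730=569115
22. interest=⌊569115·30/10000⌋=1707; principal=143862-1707=142155; balance=569115-142155=426960
23. interest=⌊426960·30/10000⌋=1280; principal=143862-1280=142582; balance=426960-142582=284378
24. interest=⌊284378·30/10000⌋=853; principal=143862-853=143009; balance=284378-143009=141369
25. interest=⌊141369·30/10000⌋=424; principal=min(143862-424,141369)=141369; balance=141369-141369=0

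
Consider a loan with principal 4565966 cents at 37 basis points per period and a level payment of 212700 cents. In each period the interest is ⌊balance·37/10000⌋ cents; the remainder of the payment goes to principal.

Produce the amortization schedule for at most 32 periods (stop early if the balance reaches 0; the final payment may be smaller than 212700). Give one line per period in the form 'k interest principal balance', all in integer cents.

1. interest=⌊4565966·37/10000⌋=16894; principal=212700-16894=195806; balance=4565966-195806=4370160
2. interest=⌊4370160·37/10000⌋=16169; principal=212700-16169=196531; balance=4370160-196531=4173629
3. interest=⌊4173629·37/10000⌋=15442; principal=212700-15442=197258; balance=4173629-197258=3976371
4. interest=⌊3976371·37/10000⌋=14712; principal=212700-14712=197988; balance=3976371-197988=3778383
5. interest=⌊3778383·37/10000⌋=13980; principal=212700-13980=198720; balance=3778383-198720=3579663
6. interest=⌊3579663·37/10000⌋=13244; principal=212700-13244=199456; balance=3579663-199456=3380207
7. interest=⌊3380207·37/10000⌋=12506; principal=212700-12506=200194; balance=3380207-200194=3180013
8. interest=⌊3180013·37/10000⌋=11766; principal=212700-11766=200934; balance=3180013-200934=2979079
9. interest=⌊2979079·37/10000⌋=11022; principal=212700-11022=201678; balance=2979079-201678=2777401
10. interest=⌊2777401·37/10000⌋=10276; principal=212700-10276=202424; balance=2777401-202424=2574977
11. interest=⌊2574977·37/10000⌋=9527; principal=212700-9527=203173; balance=2574977-203173=2371804
12. interest=⌊2371804·37/10000⌋=8775; principal=212700-8775=203925; balance=2371804-203925=2167879
13. interest=⌊2167879·37/10000⌋=8021; principal=212700-8021=204679; balance=2167879-204679=1963200
14. interest=⌊1963200·37/10000⌋=7263; principal=212700-7263=205437; balance=1963200-205437=1757763
15. interest=⌊1757763·37/10000⌋=6503; principal=212700-6503=206197; balance=1757763-206197=1551566
16. interest=⌊1551566·37/10000⌋=5740; principal=212700-5740=206960; balance=1551566-206960=1344606
17. interest=⌊1344606·37/10000⌋=4975; principal=212700-4975=207725; balance=1344606-207725=1136881
18. interest=⌊1136881·37/10000⌋=4206; principal=212700-4206=208494; balance=1136881-208494=928387
19. interest=⌊928387·37/10000⌋=3435; principal=212700-3435=209265; balance=928387-209265=719122
20. interest=⌊719122·37/10000⌋=2660; principal=212700-2660=210040; balance=719122-210040=509082
21. interest=⌊509082·37/10000⌋=1883; principal=212700-1883=210817; balance=509082-210817=298265
22. interest=⌊298265·37/10000⌋=1103; principal=212700-1103=211597; balance=298265-211597=86668
23. interest=⌊86668·37/10000⌋=320; principal=min(212700-320,86668)=86668; balance=86668-86668=0

1 16894 195806 4370160
2 16169 196531 4173629
3 15442 197258 3976371
4 14712 197988 3778383
5 13980 198720 3579663
6 13244 199456 3380207
7 12506 200194 3180013
8 11766 200934 2979079
9 11022 201678 2777401
10 10276 202424 2574977
11 9527 203173 2371804
12 8775 203925 2167879
13 8021 204679 1963200
14 7263 205437 1757763
15 6503 206197 1551566
16 5740 206960 1344606
17 4975 207725 1136881
18 4206 208494 928387
19 3435 209265 719122
20 2660 210040 509082
21 1883 210817 298265
22 1103 211597 86668
23 320 86668 0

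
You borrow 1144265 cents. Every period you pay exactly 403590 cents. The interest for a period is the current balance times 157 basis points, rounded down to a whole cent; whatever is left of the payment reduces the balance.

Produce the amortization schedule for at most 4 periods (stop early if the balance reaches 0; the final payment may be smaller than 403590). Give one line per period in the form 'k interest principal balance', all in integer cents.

1 17964 385626 758639
2 11910 391680 366959
3 5761 366959 0

1. interest=⌊1144265·157/10000⌋=17964; principal=403590-17964=385626; balance=1144265-385626=758639
2. interest=⌊758639·157/10000⌋=11910; principal=403590-11910=391680; balance=758639-391680=366959
3. interest=⌊366959·157/10000⌋=5761; principal=min(403590-5761,366959)=366959; balance=366959-366959=0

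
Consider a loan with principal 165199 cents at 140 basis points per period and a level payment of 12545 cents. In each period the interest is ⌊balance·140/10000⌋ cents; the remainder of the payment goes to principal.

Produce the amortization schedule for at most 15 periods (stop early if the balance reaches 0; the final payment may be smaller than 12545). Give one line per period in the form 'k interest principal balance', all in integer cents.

1. interest=⌊165199·140/10000⌋=2312; principal=12545-2312=10233; balance=165199-10233=154966
2. interest=⌊154966·140/10000⌋=2169; principal=12545-2169=10376; balance=154966-10376=144590
3. interest=⌊144590·140/10000⌋=2024; principal=12545-2024=10521; balance=144590-10521=134069
4. interest=⌊134069·140/10000⌋=1876; principal=12545-1876=10669; balance=134069-10669=123400
5. interest=⌊123400·140/10000⌋=1727; principal=12545-1727=10818; balance=123400-10818=112582
6. interest=⌊112582·140/10000⌋=1576; principal=12545-1576=10969; balance=112582-10969=101613
7. interest=⌊101613·140/10000⌋=1422; principal=12545-1422=11123; balance=101613-11123=90490
8. interest=⌊90490·140/10000⌋=1266; principal=12545-1266=11279; balance=90490-11279=79211
9. interest=⌊79211·140/10000⌋=1108; principal=12545-1108=11437; balance=79211-11437=67774
10. interest=⌊67774·140/10000⌋=948; principal=12545-948=11597; balance=67774-11597=56177
11. interest=⌊56177·140/10000⌋=786; principal=12545-786=11759; balance=56177-11759=44418
12. interest=⌊44418·140/10000⌋=621; principal=12545-621=11924; balance=44418-11924=32494
13. interest=⌊32494·140/10000⌋=454; principal=12545-454=12091; balance=32494-12091=20403
14. interest=⌊20403·140/10000⌋=285; principal=12545-285=12260; balance=20403-12260=8143
15. interest=⌊8143·140/10000⌋=114; principal=min(12545-114,8143)=8143; balance=8143-8143=0

1 2312 10233 154966
2 2169 10376 144590
3 2024 10521 134069
4 1876 10669 123400
5 1727 10818 112582
6 1576 10969 101613
7 1422 11123 90490
8 1266 11279 79211
9 1108 11437 67774
10 948 11597 56177
11 786 11759 44418
12 621 11924 32494
13 454 12091 20403
14 285 12260 8143
15 114 8143 0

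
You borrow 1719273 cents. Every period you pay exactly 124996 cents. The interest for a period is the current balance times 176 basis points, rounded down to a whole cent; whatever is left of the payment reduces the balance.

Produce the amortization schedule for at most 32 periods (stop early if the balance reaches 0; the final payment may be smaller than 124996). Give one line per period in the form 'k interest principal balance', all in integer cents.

1. interest=⌊1719273·176/10000⌋=30259; principal=124996-30259=94737; balance=1719273-94737=1624536
2. interest=⌊1624536·176/10000⌋=28591; principal=124996-28591=96405; balance=1624536-96405=1528131
3. interest=⌊1528131·176/10000⌋=26895; principal=124996-26895=98101; balance=1528131-98101=1430030
4. interest=⌊1430030·176/10000⌋=25168; principal=124996-25168=99828; balance=1430030-99828=1330202
5. interest=⌊1330202·176/10000⌋=23411; principal=124996-23411=101585; balance=1330202-101585=1228617
6. interest=⌊1228617·176/10000⌋=21623; principal=124996-21623=103373; balance=1228617-103373=1125244
7. interest=⌊1125244·176/10000⌋=19804; principal=124996-19804=105192; balance=1125244-105192=1020052
8. interest=⌊1020052·176/10000⌋=17952; principal=124996-17952=107044; balance=1020052-107044=913008
9. interest=⌊913008·176/10000⌋=16068; principal=124996-16068=108928; balance=913008-108928=804080
10. interest=⌊804080·176/10000⌋=14151; principal=124996-14151=110845; balance=804080-110845=693235
11. interest=⌊693235·176/10000⌋=12200; principal=124996-12200=112796; balance=693235-112796=580439
12. interest=⌊580439·176/10000⌋=10215; principal=124996-10215=114781; balance=580439-114781=465658
13. interest=⌊465658·176/10000⌋=8195; principal=124996-8195=116801; balance=465658-116801=348857
14. interest=⌊348857·176/10000⌋=6139; principal=124996-6139=118857; balance=348857-118857=230000
15. interest=⌊230000·176/10000⌋=4048; principal=124996-4048=120948; balance=230000-120948=109052
16. interest=⌊109052·176/10000⌋=1919; principal=min(124996-1919,109052)=109052; balance=109052-109052=0

1 30259 94737 1624536
2 28591 96405 1528131
3 26895 98101 1430030
4 25168 99828 1330202
5 23411 101585 1228617
6 21623 103373 1125244
7 19804 105192 1020052
8 17952 107044 913008
9 16068 108928 804080
10 14151 110845 693235
11 12200 112796 580439
12 10215 114781 465658
13 8195 116801 348857
14 6139 118857 230000
15 4048 120948 109052
16 1919 109052 0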